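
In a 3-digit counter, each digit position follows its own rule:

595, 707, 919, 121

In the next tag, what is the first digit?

3

First digit: 5, 7, 9, 1 → 3 (+2 each step, mod 10).
For the second digit, +1 each step, mod 10: 9, 0, 1, 2 → 3.
Third digit: +2 each step, mod 10, so 5, 7, 9, 1 → 3.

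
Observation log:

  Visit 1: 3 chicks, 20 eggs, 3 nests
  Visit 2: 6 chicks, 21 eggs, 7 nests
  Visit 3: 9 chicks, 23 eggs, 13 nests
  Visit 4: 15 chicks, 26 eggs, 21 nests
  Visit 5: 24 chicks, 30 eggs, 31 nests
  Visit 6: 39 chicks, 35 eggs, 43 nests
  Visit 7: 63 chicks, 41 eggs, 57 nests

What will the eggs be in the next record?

Eggs: 20, 21, 23, 26, 30, 35, 41 → 48 (differences are 1, 2, 3, … (increasing by 1 each time)).

48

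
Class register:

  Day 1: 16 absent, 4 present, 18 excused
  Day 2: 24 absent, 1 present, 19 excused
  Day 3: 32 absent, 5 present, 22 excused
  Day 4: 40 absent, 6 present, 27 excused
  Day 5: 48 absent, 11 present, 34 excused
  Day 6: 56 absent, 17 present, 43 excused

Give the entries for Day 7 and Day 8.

Absent goes 16, 24, 32, 40, 48, 56 → 64 → 72 (+8 each step).
Present goes 4, 1, 5, 6, 11, 17 → 28 → 45 (each term is the sum of the two before it).
For the excused, differences are 1, 3, 5, … (increasing by 2 each time): 18, 19, 22, 27, 34, 43 → 54 → 67.
Putting the parts together: 64 absent, 28 present, 54 excused and then 72 absent, 45 present, 67 excused.

64 absent, 28 present, 54 excused; 72 absent, 45 present, 67 excused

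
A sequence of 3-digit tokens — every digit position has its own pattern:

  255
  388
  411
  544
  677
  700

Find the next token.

833

For the first digit, +1 each step, mod 10: 2, 3, 4, 5, 6, 7 → 8.
Second digit — +3 each step, mod 10: 5, 8, 1, 4, 7, 0 → 3.
Third digit: 5, 8, 1, 4, 7, 0 → 3 (+3 each step, mod 10).
Putting it together: 833.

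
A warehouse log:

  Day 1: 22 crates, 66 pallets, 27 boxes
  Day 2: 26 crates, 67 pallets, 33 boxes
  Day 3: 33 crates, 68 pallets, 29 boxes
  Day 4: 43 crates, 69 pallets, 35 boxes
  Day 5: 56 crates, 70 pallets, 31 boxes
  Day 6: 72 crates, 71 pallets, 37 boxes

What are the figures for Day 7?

91 crates, 72 pallets, 33 boxes

For the crates, differences are 4, 7, 10, … (increasing by 3 each time): 22, 26, 33, 43, 56, 72 → 91.
Pallets: +1 each step, so 66, 67, 68, 69, 70, 71 → 72.
Boxes: 27, 33, 29, 35, 31, 37 → 33 (alternating steps +6, −4, +6, −4, …).
So the next record is 91 crates, 72 pallets, 33 boxes.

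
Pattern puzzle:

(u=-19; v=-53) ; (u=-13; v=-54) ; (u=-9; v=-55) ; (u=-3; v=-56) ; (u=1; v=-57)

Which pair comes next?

(u=7; v=-58)

U goes -19, -13, -9, -3, 1 → 7 (alternating steps +6, +4, +6, +4, …).
V: −1 each step, so -53, -54, -55, -56, -57 → -58.
Combining the parts gives (u=7; v=-58).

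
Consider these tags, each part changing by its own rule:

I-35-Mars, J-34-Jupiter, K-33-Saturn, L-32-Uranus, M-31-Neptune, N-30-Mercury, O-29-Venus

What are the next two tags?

Letter — letters move forward 1 place in the alphabet: I, J, K, L, M, N, O → P → Q.
Second component goes 35, 34, 33, 32, 31, 30, 29 → 28 → 27 (−1 each step).
Planet: runs through the planets Mercury→Neptune, so Mars, Jupiter, Saturn, Uranus, Neptune, Mercury, Venus → Earth → Mars.
So the next two tags are P-28-Earth and Q-27-Mars.

P-28-Earth, Q-27-Mars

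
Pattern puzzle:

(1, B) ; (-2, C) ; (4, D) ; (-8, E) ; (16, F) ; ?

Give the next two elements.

First value: ×(-2) each step, so 1, -2, 4, -8, 16 → -32 → 64.
Letter — letters move forward 1 place in the alphabet: B, C, D, E, F → G → H.
Putting the parts together: (-32, G) and then (64, H).

(-32, G), (64, H)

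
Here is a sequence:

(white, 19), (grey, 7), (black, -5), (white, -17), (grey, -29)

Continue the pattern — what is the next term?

(black, -41)

For the shade, repeats white → grey → black: white, grey, black, white, grey → black.
Second value: −12 each step, so 19, 7, -5, -17, -29 → -41.
Combining the parts gives (black, -41).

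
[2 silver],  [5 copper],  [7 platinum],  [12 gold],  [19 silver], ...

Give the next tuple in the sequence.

[31 copper]

First slot — each term is the sum of the two before it: 2, 5, 7, 12, 19 → 31.
Metal: repeats silver → copper → platinum → gold; silver, copper, platinum, gold, silver → copper.
So the next tuple is [31 copper].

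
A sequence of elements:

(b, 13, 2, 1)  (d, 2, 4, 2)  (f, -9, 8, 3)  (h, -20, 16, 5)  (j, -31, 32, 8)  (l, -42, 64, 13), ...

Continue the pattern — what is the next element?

(n, -53, 128, 21)

Letter — letters move forward 2 places in the alphabet: b, d, f, h, j, l → n.
Second slot: −11 each step, so 13, 2, -9, -20, -31, -42 → -53.
Third slot: ×2 each step, so 2, 4, 8, 16, 32, 64 → 128.
Fourth slot: each term is the sum of the two before it; 1, 2, 3, 5, 8, 13 → 21.
So the next element is (n, -53, 128, 21).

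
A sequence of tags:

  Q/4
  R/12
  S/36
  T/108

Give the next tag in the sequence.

U/324

Letter: Q, R, S, T → U (letters move forward 1 place in the alphabet).
Second component: 4, 12, 36, 108 → 324 (×3 each step).
Putting it together: U/324.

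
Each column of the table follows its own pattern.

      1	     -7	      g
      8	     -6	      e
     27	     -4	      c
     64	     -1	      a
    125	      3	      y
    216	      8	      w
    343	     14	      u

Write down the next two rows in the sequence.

512  21  s; 729  29  q

For the first component, perfect cubes: 1³, 2³, 3³, …: 1, 8, 27, 64, 125, 216, 343 → 512 → 729.
Second component goes -7, -6, -4, -1, 3, 8, 14 → 21 → 29 (differences are 1, 2, 3, … (increasing by 1 each time)).
Letter goes g, e, c, a, y, w, u → s → q (letters move back 2 places in the alphabet, wrapping A→Z).
So the next two rows are 512  21  s and 729  29  q.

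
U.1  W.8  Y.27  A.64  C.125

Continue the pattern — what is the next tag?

E.216

Letter: U, W, Y, A, C → E (letters move forward 2 places in the alphabet, wrapping Z→A).
Second component goes 1, 8, 27, 64, 125 → 216 (perfect cubes: 1³, 2³, 3³, …).
Putting it together: E.216.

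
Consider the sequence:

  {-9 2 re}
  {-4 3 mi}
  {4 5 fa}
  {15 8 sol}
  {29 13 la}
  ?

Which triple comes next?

{46 21 ti}

First part: differences are 5, 8, 11, … (increasing by 3 each time), so -9, -4, 4, 15, 29 → 46.
Second part: each term is the sum of the two before it; 2, 3, 5, 8, 13 → 21.
Note — runs through the solfège scale do→ti: re, mi, fa, sol, la → ti.
So the next triple is {46 21 ti}.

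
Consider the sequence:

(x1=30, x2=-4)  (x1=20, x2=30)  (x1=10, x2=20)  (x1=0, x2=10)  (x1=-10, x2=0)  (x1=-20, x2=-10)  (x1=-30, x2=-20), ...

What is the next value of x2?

-30

X1 — −10 each step: 30, 20, 10, 0, -10, -20, -30 → -40.
X2: always the previous value of the x1, so -4, 30, 20, 10, 0, -10, -20 → -30.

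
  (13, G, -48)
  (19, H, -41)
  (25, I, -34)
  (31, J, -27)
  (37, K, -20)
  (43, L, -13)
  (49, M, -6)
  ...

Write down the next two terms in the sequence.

First part goes 13, 19, 25, 31, 37, 43, 49 → 55 → 61 (+6 each step).
Letter goes G, H, I, J, K, L, M → N → O (letters move forward 1 place in the alphabet).
Third part: +7 each step, so -48, -41, -34, -27, -20, -13, -6 → 1 → 8.
So the next two terms are (55, N, 1) and (61, O, 8).

(55, N, 1), (61, O, 8)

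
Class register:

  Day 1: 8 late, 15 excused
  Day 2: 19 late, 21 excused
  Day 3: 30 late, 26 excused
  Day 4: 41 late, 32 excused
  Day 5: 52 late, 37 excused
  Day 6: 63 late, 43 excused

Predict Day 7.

74 late, 48 excused

Late goes 8, 19, 30, 41, 52, 63 → 74 (+11 each step).
Excused goes 15, 21, 26, 32, 37, 43 → 48 (alternating steps +6, +5, +6, +5, …).
Combining the parts gives 74 late, 48 excused.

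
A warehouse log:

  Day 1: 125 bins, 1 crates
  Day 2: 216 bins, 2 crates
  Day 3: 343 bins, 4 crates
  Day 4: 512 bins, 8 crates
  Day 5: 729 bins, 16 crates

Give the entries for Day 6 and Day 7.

Bins — perfect cubes: 5³, 6³, 7³, …: 125, 216, 343, 512, 729 → 1000 → 1331.
For the crates, ×2 each step: 1, 2, 4, 8, 16 → 32 → 64.
So the next two lines are 1000 bins, 32 crates and 1331 bins, 64 crates.

1000 bins, 32 crates; 1331 bins, 64 crates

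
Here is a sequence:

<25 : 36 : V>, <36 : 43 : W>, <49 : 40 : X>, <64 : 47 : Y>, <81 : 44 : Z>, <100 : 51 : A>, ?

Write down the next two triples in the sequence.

<121 : 48 : B>, <144 : 55 : C>

First value: 25, 36, 49, 64, 81, 100 → 121 → 144 (perfect squares: 5², 6², 7², …).
Second value: 36, 43, 40, 47, 44, 51 → 48 → 55 (alternating steps +7, −3, +7, −3, …).
Letter: letters move forward 1 place in the alphabet, wrapping Z→A, so V, W, X, Y, Z, A → B → C.
So the next two triples are <121 : 48 : B> and <144 : 55 : C>.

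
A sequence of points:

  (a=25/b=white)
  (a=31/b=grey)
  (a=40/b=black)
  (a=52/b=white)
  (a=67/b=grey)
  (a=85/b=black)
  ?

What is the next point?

A: differences are 6, 9, 12, … (increasing by 3 each time); 25, 31, 40, 52, 67, 85 → 106.
B: white, grey, black, white, grey, black → white (repeats white → grey → black).
Combining the parts gives (a=106/b=white).

(a=106/b=white)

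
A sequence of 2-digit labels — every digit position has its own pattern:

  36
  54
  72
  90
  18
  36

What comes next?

First digit goes 3, 5, 7, 9, 1, 3 → 5 (+2 each step, mod 10).
Second digit: 6, 4, 2, 0, 8, 6 → 4 (−2 each step, mod 10).
So the next label is 54.

54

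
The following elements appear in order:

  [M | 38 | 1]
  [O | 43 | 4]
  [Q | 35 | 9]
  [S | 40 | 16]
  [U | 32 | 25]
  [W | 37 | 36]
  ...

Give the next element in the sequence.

Letter: M, O, Q, S, U, W → Y (letters move forward 2 places in the alphabet).
Second part: alternating steps +5, −8, +5, −8, …; 38, 43, 35, 40, 32, 37 → 29.
Third part: perfect squares: 1², 2², 3², …, so 1, 4, 9, 16, 25, 36 → 49.
Putting it together: [Y | 29 | 49].

[Y | 29 | 49]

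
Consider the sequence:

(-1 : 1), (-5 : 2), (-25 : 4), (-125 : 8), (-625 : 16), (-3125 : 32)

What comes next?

First coordinate: ×5 each step; -1, -5, -25, -125, -625, -3125 → -15625.
Second coordinate: 1, 2, 4, 8, 16, 32 → 64 (×2 each step).
Combining the parts gives (-15625 : 64).

(-15625 : 64)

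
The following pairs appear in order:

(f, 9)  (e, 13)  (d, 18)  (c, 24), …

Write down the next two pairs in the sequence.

Letter goes f, e, d, c → b → a (letters move back 1 place in the alphabet).
For the second part, differences are 4, 5, 6, … (increasing by 1 each time): 9, 13, 18, 24 → 31 → 39.
So the next two pairs are (b, 31) and (a, 39).

(b, 31), (a, 39)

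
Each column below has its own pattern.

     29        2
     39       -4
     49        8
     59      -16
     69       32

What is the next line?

79  -64

For the first component, +10 each step: 29, 39, 49, 59, 69 → 79.
Second component goes 2, -4, 8, -16, 32 → -64 (×(-2) each step).
Combining the parts gives 79  -64.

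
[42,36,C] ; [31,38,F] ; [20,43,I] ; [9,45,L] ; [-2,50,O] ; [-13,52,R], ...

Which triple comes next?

[-24,57,U]

First part: −11 each step, so 42, 31, 20, 9, -2, -13 → -24.
Second part goes 36, 38, 43, 45, 50, 52 → 57 (alternating steps +2, +5, +2, +5, …).
Letter: letters move forward 3 places in the alphabet; C, F, I, L, O, R → U.
So the next triple is [-24,57,U].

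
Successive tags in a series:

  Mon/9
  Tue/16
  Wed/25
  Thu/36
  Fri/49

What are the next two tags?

Day: runs through the weekdays Mon→Sun, so Mon, Tue, Wed, Thu, Fri → Sat → Sun.
For the second component, perfect squares: 3², 4², 5², …: 9, 16, 25, 36, 49 → 64 → 81.
Putting the parts together: Sat/64 and then Sun/81.

Sat/64 then Sun/81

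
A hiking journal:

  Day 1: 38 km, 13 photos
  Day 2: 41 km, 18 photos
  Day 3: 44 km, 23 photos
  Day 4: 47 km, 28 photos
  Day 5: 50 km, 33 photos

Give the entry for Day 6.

For the km, +3 each step: 38, 41, 44, 47, 50 → 53.
Photos: +5 each step; 13, 18, 23, 28, 33 → 38.
Putting it together: 53 km, 38 photos.

53 km, 38 photos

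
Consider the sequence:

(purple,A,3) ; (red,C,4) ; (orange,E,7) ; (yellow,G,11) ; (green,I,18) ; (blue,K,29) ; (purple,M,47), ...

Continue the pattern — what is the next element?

Colour: repeats purple → red → orange → yellow → green → blue; purple, red, orange, yellow, green, blue, purple → red.
Letter: A, C, E, G, I, K, M → O (letters move forward 2 places in the alphabet).
Third entry: each term is the sum of the two before it; 3, 4, 7, 11, 18, 29, 47 → 76.
Putting it together: (red,O,76).

(red,O,76)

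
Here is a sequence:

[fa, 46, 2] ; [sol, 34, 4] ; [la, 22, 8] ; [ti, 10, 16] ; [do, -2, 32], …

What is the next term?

Note: runs through the solfège scale do→ti; fa, sol, la, ti, do → re.
Second entry: −12 each step, so 46, 34, 22, 10, -2 → -14.
Third entry: ×2 each step; 2, 4, 8, 16, 32 → 64.
Putting it together: [re, -14, 64].

[re, -14, 64]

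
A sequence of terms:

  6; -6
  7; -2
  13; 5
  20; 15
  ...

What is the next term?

33; 28

First component: each term is the sum of the two before it, so 6, 7, 13, 20 → 33.
Second component goes -6, -2, 5, 15 → 28 (differences are 4, 7, 10, … (increasing by 3 each time)).
Combining the parts gives 33; 28.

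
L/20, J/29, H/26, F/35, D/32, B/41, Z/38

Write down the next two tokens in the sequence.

X/47, V/44

For the letter, letters move back 2 places in the alphabet, wrapping A→Z: L, J, H, F, D, B, Z → X → V.
Second component: alternating steps +9, −3, +9, −3, …, so 20, 29, 26, 35, 32, 41, 38 → 47 → 44.
So the next two tokens are X/47 and V/44.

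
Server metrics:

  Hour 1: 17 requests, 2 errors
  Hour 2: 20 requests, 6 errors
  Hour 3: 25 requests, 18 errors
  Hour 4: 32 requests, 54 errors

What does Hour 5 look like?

Requests: differences are 3, 5, 7, … (increasing by 2 each time); 17, 20, 25, 32 → 41.
Errors — ×3 each step: 2, 6, 18, 54 → 162.
Combining the parts gives 41 requests, 162 errors.

41 requests, 162 errors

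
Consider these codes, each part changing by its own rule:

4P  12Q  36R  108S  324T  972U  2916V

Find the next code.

First component goes 4, 12, 36, 108, 324, 972, 2916 → 8748 (×3 each step).
Letter — letters move forward 1 place in the alphabet: P, Q, R, S, T, U, V → W.
So the next code is 8748W.

8748W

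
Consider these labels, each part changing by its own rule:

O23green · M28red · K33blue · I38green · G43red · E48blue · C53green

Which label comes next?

For the letter, letters move back 2 places in the alphabet: O, M, K, I, G, E, C → A.
Second component: +5 each step, so 23, 28, 33, 38, 43, 48, 53 → 58.
Colour: repeats green → red → blue; green, red, blue, green, red, blue, green → red.
So the next label is A58red.

A58red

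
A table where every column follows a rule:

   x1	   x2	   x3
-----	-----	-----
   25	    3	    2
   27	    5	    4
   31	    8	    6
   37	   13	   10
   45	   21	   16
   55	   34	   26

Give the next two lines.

Column x1: differences are 2, 4, 6, … (increasing by 2 each time), so 25, 27, 31, 37, 45, 55 → 67 → 81.
For the column x2, each term is the sum of the two before it: 3, 5, 8, 13, 21, 34 → 55 → 89.
Column x3 — each term is the sum of the two before it: 2, 4, 6, 10, 16, 26 → 42 → 68.
So the next two lines are 67  55  42 and 81  89  68.

67  55  42; 81  89  68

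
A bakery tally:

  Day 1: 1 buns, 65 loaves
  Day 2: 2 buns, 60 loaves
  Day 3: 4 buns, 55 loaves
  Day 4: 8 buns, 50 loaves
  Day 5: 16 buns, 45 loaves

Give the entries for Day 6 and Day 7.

Buns: ×2 each step; 1, 2, 4, 8, 16 → 32 → 64.
For the loaves, −5 each step: 65, 60, 55, 50, 45 → 40 → 35.
So the next two lines are 32 buns, 40 loaves and 64 buns, 35 loaves.

32 buns, 40 loaves; 64 buns, 35 loaves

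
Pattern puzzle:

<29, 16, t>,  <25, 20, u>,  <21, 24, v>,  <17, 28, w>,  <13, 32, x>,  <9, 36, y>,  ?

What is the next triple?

First component: −4 each step, so 29, 25, 21, 17, 13, 9 → 5.
Second component: 16, 20, 24, 28, 32, 36 → 40 (together with the first component always sums to 45).
Letter — letters move forward 1 place in the alphabet: t, u, v, w, x, y → z.
So the next triple is <5, 40, z>.

<5, 40, z>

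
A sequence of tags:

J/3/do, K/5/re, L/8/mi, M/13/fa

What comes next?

Letter: J, K, L, M → N (letters move forward 1 place in the alphabet).
Second component goes 3, 5, 8, 13 → 21 (each term is the sum of the two before it).
Note goes do, re, mi, fa → sol (runs through the solfège scale do→ti).
So the next tag is N/21/sol.

N/21/sol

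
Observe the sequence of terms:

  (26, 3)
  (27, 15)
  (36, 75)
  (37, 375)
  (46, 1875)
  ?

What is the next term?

(47, 9375)

First value — alternating steps +1, +9, +1, +9, …: 26, 27, 36, 37, 46 → 47.
Second value: ×5 each step, so 3, 15, 75, 375, 1875 → 9375.
Putting it together: (47, 9375).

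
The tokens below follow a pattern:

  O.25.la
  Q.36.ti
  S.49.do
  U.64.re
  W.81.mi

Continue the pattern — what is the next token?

Y.100.fa

Letter goes O, Q, S, U, W → Y (letters move forward 2 places in the alphabet).
Second component — perfect squares: 5², 6², 7², …: 25, 36, 49, 64, 81 → 100.
Note goes la, ti, do, re, mi → fa (runs through the solfège scale do→ti).
So the next token is Y.100.fa.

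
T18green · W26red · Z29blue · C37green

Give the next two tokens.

F40red, I48blue

For the letter, letters move forward 3 places in the alphabet, wrapping Z→A: T, W, Z, C → F → I.
Second component: 18, 26, 29, 37 → 40 → 48 (alternating steps +8, +3, +8, +3, …).
Colour: repeats green → red → blue; green, red, blue, green → red → blue.
Putting the parts together: F40red and then I48blue.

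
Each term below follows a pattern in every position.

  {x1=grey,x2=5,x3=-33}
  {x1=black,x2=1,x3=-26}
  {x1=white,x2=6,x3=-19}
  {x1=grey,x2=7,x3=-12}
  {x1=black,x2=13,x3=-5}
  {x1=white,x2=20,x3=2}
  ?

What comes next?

X1 goes grey, black, white, grey, black, white → grey (repeats grey → black → white).
X2: each term is the sum of the two before it, so 5, 1, 6, 7, 13, 20 → 33.
X3: +7 each step; -33, -26, -19, -12, -5, 2 → 9.
Putting it together: {x1=grey,x2=33,x3=9}.

{x1=grey,x2=33,x3=9}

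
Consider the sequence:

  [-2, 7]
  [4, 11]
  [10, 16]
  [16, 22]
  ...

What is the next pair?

First value: +6 each step, so -2, 4, 10, 16 → 22.
Second value goes 7, 11, 16, 22 → 29 (differences are 4, 5, 6, … (increasing by 1 each time)).
Combining the parts gives [22, 29].

[22, 29]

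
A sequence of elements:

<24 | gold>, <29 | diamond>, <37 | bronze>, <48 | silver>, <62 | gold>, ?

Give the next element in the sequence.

First value goes 24, 29, 37, 48, 62 → 79 (differences are 5, 8, 11, … (increasing by 3 each time)).
Rank: gold, diamond, bronze, silver, gold → diamond (repeats gold → diamond → bronze → silver).
Combining the parts gives <79 | diamond>.

<79 | diamond>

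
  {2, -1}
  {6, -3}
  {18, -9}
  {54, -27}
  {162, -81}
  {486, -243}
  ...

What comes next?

{1458, -729}

First component: ×3 each step; 2, 6, 18, 54, 162, 486 → 1458.
For the second component, ×3 each step: -1, -3, -9, -27, -81, -243 → -729.
Combining the parts gives {1458, -729}.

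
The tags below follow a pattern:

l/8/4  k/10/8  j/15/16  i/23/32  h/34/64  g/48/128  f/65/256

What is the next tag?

e/85/512

Letter: l, k, j, i, h, g, f → e (letters move back 1 place in the alphabet).
Second component: 8, 10, 15, 23, 34, 48, 65 → 85 (differences are 2, 5, 8, … (increasing by 3 each time)).
For the third component, ×2 each step: 4, 8, 16, 32, 64, 128, 256 → 512.
So the next tag is e/85/512.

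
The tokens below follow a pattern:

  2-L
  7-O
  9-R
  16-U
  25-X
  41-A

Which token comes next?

First component — each term is the sum of the two before it: 2, 7, 9, 16, 25, 41 → 66.
Letter goes L, O, R, U, X, A → D (letters move forward 3 places in the alphabet, wrapping Z→A).
So the next token is 66-D.

66-D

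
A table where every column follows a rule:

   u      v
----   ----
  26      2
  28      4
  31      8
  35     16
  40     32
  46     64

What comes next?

For the column u, differences are 2, 3, 4, … (increasing by 1 each time): 26, 28, 31, 35, 40, 46 → 53.
Column v goes 2, 4, 8, 16, 32, 64 → 128 (×2 each step).
Putting it together: 53  128.

53  128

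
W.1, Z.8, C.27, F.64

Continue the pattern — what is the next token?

Letter: W, Z, C, F → I (letters move forward 3 places in the alphabet, wrapping Z→A).
Second component — perfect cubes: 1³, 2³, 3³, …: 1, 8, 27, 64 → 125.
Combining the parts gives I.125.

I.125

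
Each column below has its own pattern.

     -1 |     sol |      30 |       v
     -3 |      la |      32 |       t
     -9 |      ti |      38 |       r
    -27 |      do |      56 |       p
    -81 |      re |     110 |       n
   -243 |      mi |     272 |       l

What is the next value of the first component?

First component: -1, -3, -9, -27, -81, -243 → -729 (×3 each step).
Note: runs through the solfège scale do→ti, so sol, la, ti, do, re, mi → fa.
For the third component, together with the first component always sums to 29: 30, 32, 38, 56, 110, 272 → 758.
Letter goes v, t, r, p, n, l → j (letters move back 2 places in the alphabet).

-729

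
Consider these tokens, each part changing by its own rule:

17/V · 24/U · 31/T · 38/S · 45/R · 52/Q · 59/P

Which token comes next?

66/O

First component: 17, 24, 31, 38, 45, 52, 59 → 66 (+7 each step).
Letter goes V, U, T, S, R, Q, P → O (letters move back 1 place in the alphabet).
Combining the parts gives 66/O.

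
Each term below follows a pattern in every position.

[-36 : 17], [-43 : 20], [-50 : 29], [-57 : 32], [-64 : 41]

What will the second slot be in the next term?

44

First slot: -36, -43, -50, -57, -64 → -71 (−7 each step).
Second slot: 17, 20, 29, 32, 41 → 44 (alternating steps +3, +9, +3, +9, …).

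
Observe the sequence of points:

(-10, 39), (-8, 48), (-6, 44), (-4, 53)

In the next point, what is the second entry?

Second entry: alternating steps +9, −4, +9, −4, …; 39, 48, 44, 53 → 49.

49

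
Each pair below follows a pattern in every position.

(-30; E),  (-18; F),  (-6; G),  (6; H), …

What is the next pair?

(18; I)

First component: -30, -18, -6, 6 → 18 (+12 each step).
Letter: E, F, G, H → I (letters move forward 1 place in the alphabet).
Combining the parts gives (18; I).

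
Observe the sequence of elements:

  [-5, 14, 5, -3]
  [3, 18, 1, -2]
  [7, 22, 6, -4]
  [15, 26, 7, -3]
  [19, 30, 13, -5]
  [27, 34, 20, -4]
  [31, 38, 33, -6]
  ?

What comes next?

[39, 42, 53, -5]

For the first part, alternating steps +8, +4, +8, +4, …: -5, 3, 7, 15, 19, 27, 31 → 39.
Second part — +4 each step: 14, 18, 22, 26, 30, 34, 38 → 42.
For the third part, each term is the sum of the two before it: 5, 1, 6, 7, 13, 20, 33 → 53.
Fourth part: alternating steps +1, −2, +1, −2, …; -3, -2, -4, -3, -5, -4, -6 → -5.
Putting it together: [39, 42, 53, -5].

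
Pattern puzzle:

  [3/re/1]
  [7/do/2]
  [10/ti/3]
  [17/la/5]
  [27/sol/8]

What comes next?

First part goes 3, 7, 10, 17, 27 → 44 (each term is the sum of the two before it).
Note goes re, do, ti, la, sol → fa (runs backward through the solfège scale do→ti).
Third part: each term is the sum of the two before it, so 1, 2, 3, 5, 8 → 13.
Putting it together: [44/fa/13].

[44/fa/13]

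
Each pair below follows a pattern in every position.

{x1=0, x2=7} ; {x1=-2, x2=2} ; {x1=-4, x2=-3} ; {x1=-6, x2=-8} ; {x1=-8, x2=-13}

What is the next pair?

{x1=-10, x2=-18}

X1 — −2 each step: 0, -2, -4, -6, -8 → -10.
X2: −5 each step; 7, 2, -3, -8, -13 → -18.
Combining the parts gives {x1=-10, x2=-18}.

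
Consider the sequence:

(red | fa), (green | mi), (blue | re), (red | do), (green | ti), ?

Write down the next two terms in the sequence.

Colour goes red, green, blue, red, green → blue → red (repeats red → green → blue).
Note — runs backward through the solfège scale do→ti: fa, mi, re, do, ti → la → sol.
So the next two terms are (blue | la) and (red | sol).

(blue | la), (red | sol)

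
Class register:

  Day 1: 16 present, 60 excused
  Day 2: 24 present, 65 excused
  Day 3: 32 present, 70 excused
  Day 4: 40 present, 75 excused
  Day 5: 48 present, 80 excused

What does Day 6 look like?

Present — +8 each step: 16, 24, 32, 40, 48 → 56.
Excused: +5 each step, so 60, 65, 70, 75, 80 → 85.
Putting it together: 56 present, 85 excused.

56 present, 85 excused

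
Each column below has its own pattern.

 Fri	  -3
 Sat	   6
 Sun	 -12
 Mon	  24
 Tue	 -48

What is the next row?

Wed  96

Day goes Fri, Sat, Sun, Mon, Tue → Wed (runs through the weekdays Mon→Sun).
Second component: -3, 6, -12, 24, -48 → 96 (×(-2) each step).
Combining the parts gives Wed  96.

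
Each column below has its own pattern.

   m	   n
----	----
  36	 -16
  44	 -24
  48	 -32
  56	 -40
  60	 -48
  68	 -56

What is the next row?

Column m: alternating steps +8, +4, +8, +4, …; 36, 44, 48, 56, 60, 68 → 72.
Column n goes -16, -24, -32, -40, -48, -56 → -64 (−8 each step).
Putting it together: 72  -64.

72  -64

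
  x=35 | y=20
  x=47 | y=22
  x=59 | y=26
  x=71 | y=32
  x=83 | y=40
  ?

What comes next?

x=95 | y=50

X: +12 each step, so 35, 47, 59, 71, 83 → 95.
Y — differences are 2, 4, 6, … (increasing by 2 each time): 20, 22, 26, 32, 40 → 50.
So the next point is x=95 | y=50.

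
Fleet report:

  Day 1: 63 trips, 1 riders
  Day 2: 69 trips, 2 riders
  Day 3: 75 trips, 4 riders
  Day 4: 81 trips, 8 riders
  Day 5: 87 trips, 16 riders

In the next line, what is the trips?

93

Trips — +6 each step: 63, 69, 75, 81, 87 → 93.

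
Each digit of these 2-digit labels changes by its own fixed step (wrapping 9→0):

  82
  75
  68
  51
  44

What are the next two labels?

First digit: −1 each step, mod 10, so 8, 7, 6, 5, 4 → 3 → 2.
Second digit: +3 each step, mod 10, so 2, 5, 8, 1, 4 → 7 → 0.
So the next two labels are 37 and 20.

37, 20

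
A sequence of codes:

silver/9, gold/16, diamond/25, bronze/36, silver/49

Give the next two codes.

Rank — repeats silver → gold → diamond → bronze: silver, gold, diamond, bronze, silver → gold → diamond.
Second component goes 9, 16, 25, 36, 49 → 64 → 81 (perfect squares: 3², 4², 5², …).
Putting the parts together: gold/64 and then diamond/81.

gold/64 then diamond/81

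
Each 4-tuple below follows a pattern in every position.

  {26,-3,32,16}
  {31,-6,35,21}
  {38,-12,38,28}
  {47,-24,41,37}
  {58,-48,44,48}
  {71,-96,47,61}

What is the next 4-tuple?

{86,-192,50,76}

First slot — differences are 5, 7, 9, … (increasing by 2 each time): 26, 31, 38, 47, 58, 71 → 86.
For the second slot, ×2 each step: -3, -6, -12, -24, -48, -96 → -192.
Third slot goes 32, 35, 38, 41, 44, 47 → 50 (+3 each step).
For the fourth slot, differences are 5, 7, 9, … (increasing by 2 each time): 16, 21, 28, 37, 48, 61 → 76.
So the next 4-tuple is {86,-192,50,76}.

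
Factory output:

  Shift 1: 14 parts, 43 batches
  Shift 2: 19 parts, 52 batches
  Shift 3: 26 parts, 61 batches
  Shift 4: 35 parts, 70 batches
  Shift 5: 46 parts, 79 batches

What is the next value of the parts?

59

Parts — differences are 5, 7, 9, … (increasing by 2 each time): 14, 19, 26, 35, 46 → 59.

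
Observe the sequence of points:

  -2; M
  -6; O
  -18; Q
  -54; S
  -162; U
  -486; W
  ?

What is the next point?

First coordinate goes -2, -6, -18, -54, -162, -486 → -1458 (×3 each step).
Letter — letters move forward 2 places in the alphabet: M, O, Q, S, U, W → Y.
Combining the parts gives -1458; Y.

-1458; Y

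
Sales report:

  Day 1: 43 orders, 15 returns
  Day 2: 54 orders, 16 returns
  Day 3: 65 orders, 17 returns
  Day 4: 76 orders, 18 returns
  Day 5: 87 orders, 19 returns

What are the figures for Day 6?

Orders: +11 each step, so 43, 54, 65, 76, 87 → 98.
Returns: +1 each step; 15, 16, 17, 18, 19 → 20.
So the next record is 98 orders, 20 returns.

98 orders, 20 returns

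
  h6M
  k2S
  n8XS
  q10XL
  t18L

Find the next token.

w28M

For the letter, letters move forward 3 places in the alphabet: h, k, n, q, t → w.
Second component: each term is the sum of the two before it, so 6, 2, 8, 10, 18 → 28.
Size: runs backward through clothing sizes XS→XL, so M, S, XS, XL, L → M.
Putting it together: w28M.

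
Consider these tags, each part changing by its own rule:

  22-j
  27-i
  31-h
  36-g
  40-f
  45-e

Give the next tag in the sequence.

49-d

First component goes 22, 27, 31, 36, 40, 45 → 49 (alternating steps +5, +4, +5, +4, …).
Letter: letters move back 1 place in the alphabet, so j, i, h, g, f, e → d.
Putting it together: 49-d.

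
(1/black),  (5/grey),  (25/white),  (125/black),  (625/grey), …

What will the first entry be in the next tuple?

3125

First entry: ×5 each step; 1, 5, 25, 125, 625 → 3125.
Shade goes black, grey, white, black, grey → white (repeats black → grey → white).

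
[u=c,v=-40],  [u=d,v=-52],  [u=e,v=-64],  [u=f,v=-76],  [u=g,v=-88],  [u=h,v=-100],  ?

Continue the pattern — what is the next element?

U — letters move forward 1 place in the alphabet: c, d, e, f, g, h → i.
V goes -40, -52, -64, -76, -88, -100 → -112 (−12 each step).
So the next element is [u=i,v=-112].

[u=i,v=-112]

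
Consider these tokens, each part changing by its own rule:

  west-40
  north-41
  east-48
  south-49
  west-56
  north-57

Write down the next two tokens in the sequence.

Direction: repeats west → north → east → south; west, north, east, south, west, north → east → south.
Second component: 40, 41, 48, 49, 56, 57 → 64 → 65 (alternating steps +1, +7, +1, +7, …).
So the next two tokens are east-64 and south-65.

east-64 then south-65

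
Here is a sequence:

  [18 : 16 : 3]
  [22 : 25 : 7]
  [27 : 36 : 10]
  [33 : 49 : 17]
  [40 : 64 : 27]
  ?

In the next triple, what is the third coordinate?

Third coordinate — each term is the sum of the two before it: 3, 7, 10, 17, 27 → 44.

44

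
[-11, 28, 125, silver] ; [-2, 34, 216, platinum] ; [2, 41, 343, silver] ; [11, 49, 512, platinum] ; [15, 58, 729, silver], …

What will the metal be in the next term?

platinum

Metal: silver, platinum, silver, platinum, silver → platinum (alternates silver ↔ platinum).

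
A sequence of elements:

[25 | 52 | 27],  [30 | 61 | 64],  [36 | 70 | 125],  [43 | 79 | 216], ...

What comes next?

For the first slot, differences are 5, 6, 7, … (increasing by 1 each time): 25, 30, 36, 43 → 51.
Second slot: +9 each step, so 52, 61, 70, 79 → 88.
Third slot — perfect cubes: 3³, 4³, 5³, …: 27, 64, 125, 216 → 343.
So the next element is [51 | 88 | 343].

[51 | 88 | 343]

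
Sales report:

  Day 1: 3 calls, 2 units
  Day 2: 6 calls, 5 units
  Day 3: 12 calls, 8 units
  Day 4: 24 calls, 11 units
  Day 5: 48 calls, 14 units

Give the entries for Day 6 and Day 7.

Calls: ×2 each step; 3, 6, 12, 24, 48 → 96 → 192.
Units: +3 each step, so 2, 5, 8, 11, 14 → 17 → 20.
So the next two rows are 96 calls, 17 units and 192 calls, 20 units.

96 calls, 17 units; 192 calls, 20 units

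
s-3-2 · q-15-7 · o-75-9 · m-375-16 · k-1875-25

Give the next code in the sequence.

i-9375-41

For the letter, letters move back 2 places in the alphabet: s, q, o, m, k → i.
Second component goes 3, 15, 75, 375, 1875 → 9375 (×5 each step).
Third component: 2, 7, 9, 16, 25 → 41 (each term is the sum of the two before it).
Combining the parts gives i-9375-41.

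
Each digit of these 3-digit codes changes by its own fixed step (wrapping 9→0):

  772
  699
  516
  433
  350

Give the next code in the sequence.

First digit goes 7, 6, 5, 4, 3 → 2 (−1 each step, mod 10).
Second digit: +2 each step, mod 10, so 7, 9, 1, 3, 5 → 7.
Third digit: 2, 9, 6, 3, 0 → 7 (−3 each step, mod 10).
Combining the parts gives 277.

277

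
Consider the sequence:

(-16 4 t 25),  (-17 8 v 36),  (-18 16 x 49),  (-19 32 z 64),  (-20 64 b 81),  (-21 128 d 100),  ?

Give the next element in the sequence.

(-22 256 f 121)

First slot: −1 each step, so -16, -17, -18, -19, -20, -21 → -22.
Second slot — ×2 each step: 4, 8, 16, 32, 64, 128 → 256.
Letter: t, v, x, z, b, d → f (letters move forward 2 places in the alphabet, wrapping Z→A).
Fourth slot: perfect squares: 5², 6², 7², …, so 25, 36, 49, 64, 81, 100 → 121.
So the next element is (-22 256 f 121).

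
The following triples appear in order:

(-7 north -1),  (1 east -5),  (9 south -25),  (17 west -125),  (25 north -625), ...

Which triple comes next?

(33 east -3125)

First value: +8 each step; -7, 1, 9, 17, 25 → 33.
Direction: repeats north → east → south → west, so north, east, south, west, north → east.
Third value: -1, -5, -25, -125, -625 → -3125 (×5 each step).
Combining the parts gives (33 east -3125).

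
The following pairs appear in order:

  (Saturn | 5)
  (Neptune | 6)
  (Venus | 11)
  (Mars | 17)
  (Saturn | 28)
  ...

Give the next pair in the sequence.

Planet: Saturn, Neptune, Venus, Mars, Saturn → Neptune (repeats Saturn → Neptune → Venus → Mars).
For the second entry, each term is the sum of the two before it: 5, 6, 11, 17, 28 → 45.
So the next pair is (Neptune | 45).

(Neptune | 45)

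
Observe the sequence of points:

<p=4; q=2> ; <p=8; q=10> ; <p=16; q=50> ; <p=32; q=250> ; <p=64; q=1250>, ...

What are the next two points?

P: 4, 8, 16, 32, 64 → 128 → 256 (×2 each step).
Q: ×5 each step; 2, 10, 50, 250, 1250 → 6250 → 31250.
Putting the parts together: <p=128; q=6250> and then <p=256; q=31250>.

<p=128; q=6250>, <p=256; q=31250>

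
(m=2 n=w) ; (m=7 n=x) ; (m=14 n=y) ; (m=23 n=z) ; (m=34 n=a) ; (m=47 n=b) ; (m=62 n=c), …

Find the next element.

(m=79 n=d)

M — differences are 5, 7, 9, … (increasing by 2 each time): 2, 7, 14, 23, 34, 47, 62 → 79.
For the n, letters move forward 1 place in the alphabet, wrapping Z→A: w, x, y, z, a, b, c → d.
Putting it together: (m=79 n=d).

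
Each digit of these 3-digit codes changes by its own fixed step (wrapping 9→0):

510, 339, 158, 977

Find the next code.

First digit: 5, 3, 1, 9 → 7 (−2 each step, mod 10).
Second digit: +2 each step, mod 10, so 1, 3, 5, 7 → 9.
Third digit — −1 each step, mod 10: 0, 9, 8, 7 → 6.
Combining the parts gives 796.

796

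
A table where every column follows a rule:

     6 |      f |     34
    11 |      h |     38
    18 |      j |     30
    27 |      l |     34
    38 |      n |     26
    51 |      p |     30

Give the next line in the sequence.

First component: differences are 5, 7, 9, … (increasing by 2 each time), so 6, 11, 18, 27, 38, 51 → 66.
Letter: letters move forward 2 places in the alphabet; f, h, j, l, n, p → r.
For the third component, alternating steps +4, −8, +4, −8, …: 34, 38, 30, 34, 26, 30 → 22.
Combining the parts gives 66  r  22.

66  r  22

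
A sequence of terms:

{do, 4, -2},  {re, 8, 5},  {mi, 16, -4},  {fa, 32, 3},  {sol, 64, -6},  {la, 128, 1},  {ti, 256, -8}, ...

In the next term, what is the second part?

512

Note: runs through the solfège scale do→ti; do, re, mi, fa, sol, la, ti → do.
Second part: ×2 each step, so 4, 8, 16, 32, 64, 128, 256 → 512.
Third part goes -2, 5, -4, 3, -6, 1, -8 → -1 (alternating steps +7, −9, +7, −9, …).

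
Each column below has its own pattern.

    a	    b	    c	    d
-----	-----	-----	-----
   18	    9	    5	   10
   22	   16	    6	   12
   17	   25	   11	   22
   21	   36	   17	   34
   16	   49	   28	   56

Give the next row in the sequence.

Column a: alternating steps +4, −5, +4, −5, …; 18, 22, 17, 21, 16 → 20.
Column b — perfect squares: 3², 4², 5², …: 9, 16, 25, 36, 49 → 64.
Column c: each term is the sum of the two before it, so 5, 6, 11, 17, 28 → 45.
Column d goes 10, 12, 22, 34, 56 → 90 (always 2 × the column c).
Putting it together: 20  64  45  90.

20  64  45  90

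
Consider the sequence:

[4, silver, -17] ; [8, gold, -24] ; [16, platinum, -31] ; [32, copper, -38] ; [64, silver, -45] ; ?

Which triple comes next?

First slot: 4, 8, 16, 32, 64 → 128 (×2 each step).
Metal: repeats silver → gold → platinum → copper, so silver, gold, platinum, copper, silver → gold.
Third slot goes -17, -24, -31, -38, -45 → -52 (−7 each step).
Putting it together: [128, gold, -52].

[128, gold, -52]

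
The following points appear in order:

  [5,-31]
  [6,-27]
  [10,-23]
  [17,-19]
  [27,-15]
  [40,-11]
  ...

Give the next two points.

For the first value, differences are 1, 4, 7, … (increasing by 3 each time): 5, 6, 10, 17, 27, 40 → 56 → 75.
Second value: -31, -27, -23, -19, -15, -11 → -7 → -3 (+4 each step).
So the next two points are [56,-7] and [75,-3].

[56,-7], [75,-3]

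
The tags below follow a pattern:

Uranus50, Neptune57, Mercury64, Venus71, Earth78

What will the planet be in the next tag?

Mars

Planet: runs through the planets Mercury→Neptune; Uranus, Neptune, Mercury, Venus, Earth → Mars.
For the second component, +7 each step: 50, 57, 64, 71, 78 → 85.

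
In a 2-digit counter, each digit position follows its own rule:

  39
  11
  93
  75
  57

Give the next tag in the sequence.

39

First digit: −2 each step, mod 10, so 3, 1, 9, 7, 5 → 3.
For the second digit, +2 each step, mod 10: 9, 1, 3, 5, 7 → 9.
Putting it together: 39.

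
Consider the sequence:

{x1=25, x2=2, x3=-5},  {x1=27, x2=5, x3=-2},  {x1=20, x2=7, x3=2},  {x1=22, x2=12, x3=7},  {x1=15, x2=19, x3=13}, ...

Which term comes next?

{x1=17, x2=31, x3=20}

For the x1, alternating steps +2, −7, +2, −7, …: 25, 27, 20, 22, 15 → 17.
X2 goes 2, 5, 7, 12, 19 → 31 (each term is the sum of the two before it).
X3: differences are 3, 4, 5, … (increasing by 1 each time), so -5, -2, 2, 7, 13 → 20.
So the next term is {x1=17, x2=31, x3=20}.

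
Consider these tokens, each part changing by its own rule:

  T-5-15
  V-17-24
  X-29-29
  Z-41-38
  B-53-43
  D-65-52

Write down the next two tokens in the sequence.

Letter goes T, V, X, Z, B, D → F → H (letters move forward 2 places in the alphabet, wrapping Z→A).
Second component — +12 each step: 5, 17, 29, 41, 53, 65 → 77 → 89.
Third component: 15, 24, 29, 38, 43, 52 → 57 → 66 (alternating steps +9, +5, +9, +5, …).
Putting the parts together: F-77-57 and then H-89-66.

F-77-57, H-89-66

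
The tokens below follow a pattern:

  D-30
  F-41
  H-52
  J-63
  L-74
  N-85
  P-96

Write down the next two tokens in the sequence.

For the letter, letters move forward 2 places in the alphabet: D, F, H, J, L, N, P → R → T.
Second component: +11 each step; 30, 41, 52, 63, 74, 85, 96 → 107 → 118.
Putting the parts together: R-107 and then T-118.

R-107, T-118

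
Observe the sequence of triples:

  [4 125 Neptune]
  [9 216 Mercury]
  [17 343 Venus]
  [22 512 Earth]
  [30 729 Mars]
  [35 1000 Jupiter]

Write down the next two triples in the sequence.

[43 1331 Saturn], [48 1728 Uranus]

First part — alternating steps +5, +8, +5, +8, …: 4, 9, 17, 22, 30, 35 → 43 → 48.
For the second part, perfect cubes: 5³, 6³, 7³, …: 125, 216, 343, 512, 729, 1000 → 1331 → 1728.
For the planet, runs through the planets Mercury→Neptune: Neptune, Mercury, Venus, Earth, Mars, Jupiter → Saturn → Uranus.
Putting the parts together: [43 1331 Saturn] and then [48 1728 Uranus].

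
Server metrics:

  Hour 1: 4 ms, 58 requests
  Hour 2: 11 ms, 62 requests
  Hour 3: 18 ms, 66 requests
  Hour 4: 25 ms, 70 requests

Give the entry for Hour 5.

Ms: +7 each step; 4, 11, 18, 25 → 32.
Requests — +4 each step: 58, 62, 66, 70 → 74.
So the next line is 32 ms, 74 requests.

32 ms, 74 requests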